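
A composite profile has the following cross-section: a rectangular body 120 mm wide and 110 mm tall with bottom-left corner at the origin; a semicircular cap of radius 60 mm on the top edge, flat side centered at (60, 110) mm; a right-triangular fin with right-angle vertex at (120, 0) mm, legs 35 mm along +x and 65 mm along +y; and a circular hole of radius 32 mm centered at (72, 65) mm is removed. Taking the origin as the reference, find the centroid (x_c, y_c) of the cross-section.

rectangular body: A = 120 × 110 = 13200.00, centroid at (60.00, 55.00).
semicircular top: A = ½π·60² = 5654.87, centroid at (60.00, 135.46).
triangular fin: A = ½·35·65 = 1137.50, centroid at (131.67, 21.67).
hole: A = −π·32² = -3216.99, centroid at (72.00, 65.00).
ΣA = 16775.38 mm², ΣAx_c = 1049439.50 mm³, ΣAy_c = 1307576.77 mm³.
x_c = 1049439.50/16775.38 = 62.56 mm; y_c = 1307576.77/16775.38 = 77.95 mm.

x_c = 62.56 mm, y_c = 77.95 mm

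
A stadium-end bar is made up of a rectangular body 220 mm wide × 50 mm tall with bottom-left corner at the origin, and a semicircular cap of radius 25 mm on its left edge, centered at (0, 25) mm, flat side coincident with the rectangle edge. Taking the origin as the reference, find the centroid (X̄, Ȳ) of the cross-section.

Part | A | x̄ᵢ | ȳᵢ | A·x̄ᵢ | A·ȳᵢ
rectangular body | 11000.00 | 110.00 | 25.00 | 1210000.00 | 275000.00
semicircular end | 981.75 | -10.61 | 25.00 | -10416.67 | 24543.69
Σ | 11981.75 |  |  | 1199583.33 | 299543.69
X̄ = 1199583.33 / 11981.75 = 100.12 mm
Ȳ = 299543.69 / 11981.75 = 25.00 mm

X̄ = 100.12 mm, Ȳ = 25.00 mm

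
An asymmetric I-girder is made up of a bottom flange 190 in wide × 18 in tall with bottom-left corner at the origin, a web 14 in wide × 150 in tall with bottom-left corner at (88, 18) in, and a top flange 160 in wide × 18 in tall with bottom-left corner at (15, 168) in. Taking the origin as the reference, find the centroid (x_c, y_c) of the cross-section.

x_c = 95.00 in, y_c = 87.60 in

bottom flange: A = 190 × 18 = 3420.00, centroid at (95.00, 9.00).
web: A = 14 × 150 = 2100.00, centroid at (95.00, 93.00).
top flange: A = 160 × 18 = 2880.00, centroid at (95.00, 177.00).
ΣA = 8400.00 in², ΣAx_c = 798000.00 in³, ΣAy_c = 735840.00 in³.
x_c = 798000.00/8400.00 = 95.00 in; y_c = 735840.00/8400.00 = 87.60 in.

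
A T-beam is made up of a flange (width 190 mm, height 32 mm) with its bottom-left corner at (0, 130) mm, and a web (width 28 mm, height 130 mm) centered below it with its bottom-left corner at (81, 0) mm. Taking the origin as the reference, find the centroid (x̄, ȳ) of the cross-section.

web: A = 28 × 130 = 3640.00, centroid at (95.00, 65.00).
flange: A = 190 × 32 = 6080.00, centroid at (95.00, 146.00).
ΣA = 9720.00 mm²
ΣAx̄ = (3640.00)(95.00) + (6080.00)(95.00) = 923400.00 mm³
ΣAȳ = (3640.00)(65.00) + (6080.00)(146.00) = 1124280.00 mm³
x̄ = 923400.00 / 9720.00 = 95.00 mm
ȳ = 1124280.00 / 9720.00 = 115.67 mm

x̄ = 95.00 mm, ȳ = 115.67 mm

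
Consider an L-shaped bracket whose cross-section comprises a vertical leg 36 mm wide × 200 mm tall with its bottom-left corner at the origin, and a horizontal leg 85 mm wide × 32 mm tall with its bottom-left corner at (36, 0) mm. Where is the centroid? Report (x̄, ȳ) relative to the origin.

x̄ = 34.59 mm, ȳ = 76.97 mm

Part | A | x̄ᵢ | ȳᵢ | A·x̄ᵢ | A·ȳᵢ
vertical leg | 7200.00 | 18.00 | 100.00 | 129600.00 | 720000.00
horizontal leg | 2720.00 | 78.50 | 16.00 | 213520.00 | 43520.00
Σ | 9920.00 |  |  | 343120.00 | 763520.00
x̄ = 343120.00 / 9920.00 = 34.59 mm
ȳ = 763520.00 / 9920.00 = 76.97 mm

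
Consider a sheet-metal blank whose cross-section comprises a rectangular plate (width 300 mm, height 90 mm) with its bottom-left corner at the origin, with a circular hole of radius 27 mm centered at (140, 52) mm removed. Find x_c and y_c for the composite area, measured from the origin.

plate: A = 300 × 90 = 27000.00, centroid at (150.00, 45.00).
hole: A = −π·27² = -2290.22, centroid at (140.00, 52.00).
ΣA = 24709.78 mm²
ΣAx_c = (27000.00)(150.00) + (-2290.22)(140.00) = 3729369.05 mm³
ΣAy_c = (27000.00)(45.00) + (-2290.22)(52.00) = 1095908.51 mm³
x_c = 3729369.05 / 24709.78 = 150.93 mm
y_c = 1095908.51 / 24709.78 = 44.35 mm

x_c = 150.93 mm, y_c = 44.35 mm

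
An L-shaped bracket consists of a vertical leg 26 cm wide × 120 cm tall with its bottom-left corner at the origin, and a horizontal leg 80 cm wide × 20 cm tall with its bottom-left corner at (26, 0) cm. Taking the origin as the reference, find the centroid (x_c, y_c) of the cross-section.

Part | A | x̄ᵢ | ȳᵢ | A·x̄ᵢ | A·ȳᵢ
vertical leg | 3120.00 | 13.00 | 60.00 | 40560.00 | 187200.00
horizontal leg | 1600.00 | 66.00 | 10.00 | 105600.00 | 16000.00
Σ | 4720.00 |  |  | 146160.00 | 203200.00
x_c = 146160.00 / 4720.00 = 30.97 cm
y_c = 203200.00 / 4720.00 = 43.05 cm

x_c = 30.97 cm, y_c = 43.05 cm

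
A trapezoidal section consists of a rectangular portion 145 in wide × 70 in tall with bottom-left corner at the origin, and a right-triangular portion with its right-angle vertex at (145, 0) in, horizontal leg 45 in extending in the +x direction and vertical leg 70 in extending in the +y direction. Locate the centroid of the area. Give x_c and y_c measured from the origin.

x_c = 84.25 in, y_c = 33.43 in

rectangular portion: A = 145 × 70 = 10150.00, centroid at (72.50, 35.00).
triangular portion: A = ½·45·70 = 1575.00, centroid at (160.00, 23.33).
ΣA = 11725.00 in², ΣAx_c = 987875.00 in³, ΣAy_c = 392000.00 in³.
x_c = 987875.00/11725.00 = 84.25 in; y_c = 392000.00/11725.00 = 33.43 in.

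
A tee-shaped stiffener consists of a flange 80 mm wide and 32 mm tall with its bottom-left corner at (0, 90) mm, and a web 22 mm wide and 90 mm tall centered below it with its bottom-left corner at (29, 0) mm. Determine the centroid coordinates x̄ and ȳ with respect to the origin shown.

x̄ = 40.00 mm, ȳ = 79.40 mm

web: A = 22 × 90 = 1980.00, centroid at (40.00, 45.00).
flange: A = 80 × 32 = 2560.00, centroid at (40.00, 106.00).
ΣA = 4540.00 mm²
ΣAx̄ = (1980.00)(40.00) + (2560.00)(40.00) = 181600.00 mm³
ΣAȳ = (1980.00)(45.00) + (2560.00)(106.00) = 360460.00 mm³
x̄ = 181600.00 / 4540.00 = 40.00 mm
ȳ = 360460.00 / 4540.00 = 79.40 mm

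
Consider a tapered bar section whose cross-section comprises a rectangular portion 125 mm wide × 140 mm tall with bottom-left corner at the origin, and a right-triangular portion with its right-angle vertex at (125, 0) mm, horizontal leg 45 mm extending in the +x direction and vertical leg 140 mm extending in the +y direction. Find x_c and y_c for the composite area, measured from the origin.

Part | A | x̄ᵢ | ȳᵢ | A·x̄ᵢ | A·ȳᵢ
rectangular portion | 17500.00 | 62.50 | 70.00 | 1093750.00 | 1225000.00
triangular portion | 3150.00 | 140.00 | 46.67 | 441000.00 | 147000.00
Σ | 20650.00 |  |  | 1534750.00 | 1372000.00
x_c = 1534750.00 / 20650.00 = 74.32 mm
y_c = 1372000.00 / 20650.00 = 66.44 mm

x_c = 74.32 mm, y_c = 66.44 mm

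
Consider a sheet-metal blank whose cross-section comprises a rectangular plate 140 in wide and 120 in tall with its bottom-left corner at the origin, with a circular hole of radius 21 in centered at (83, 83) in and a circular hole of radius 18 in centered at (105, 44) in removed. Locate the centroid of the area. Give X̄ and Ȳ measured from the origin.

X̄ = 66.27 in, Ȳ = 58.92 in

plate: A = 140 × 120 = 16800.00, centroid at (70.00, 60.00).
hole 1: A = −π·21² = -1385.44, centroid at (83.00, 83.00).
hole 2: A = −π·18² = -1017.88, centroid at (105.00, 44.00).
ΣA = 14396.68 in²
ΣAX̄ = (16800.00)(70.00) + (-1385.44)(83.00) + (-1017.88)(105.00) = 954131.30 in³
ΣAȲ = (16800.00)(60.00) + (-1385.44)(83.00) + (-1017.88)(44.00) = 848221.74 in³
X̄ = 954131.30 / 14396.68 = 66.27 in
Ȳ = 848221.74 / 14396.68 = 58.92 in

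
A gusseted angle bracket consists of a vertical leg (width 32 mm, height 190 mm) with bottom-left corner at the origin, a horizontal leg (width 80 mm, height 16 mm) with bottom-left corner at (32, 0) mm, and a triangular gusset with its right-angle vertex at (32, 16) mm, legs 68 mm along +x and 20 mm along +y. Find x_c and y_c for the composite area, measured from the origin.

vertical leg: A = 32 × 190 = 6080.00, centroid at (16.00, 95.00).
horizontal leg: A = 80 × 16 = 1280.00, centroid at (72.00, 8.00).
gusset: A = ½·68·20 = 680.00, centroid at (54.67, 22.67).
ΣA = 8040.00 mm², ΣAx_c = 226613.33 mm³, ΣAy_c = 603253.33 mm³.
x_c = 226613.33/8040.00 = 28.19 mm; y_c = 603253.33/8040.00 = 75.03 mm.

x_c = 28.19 mm, y_c = 75.03 mm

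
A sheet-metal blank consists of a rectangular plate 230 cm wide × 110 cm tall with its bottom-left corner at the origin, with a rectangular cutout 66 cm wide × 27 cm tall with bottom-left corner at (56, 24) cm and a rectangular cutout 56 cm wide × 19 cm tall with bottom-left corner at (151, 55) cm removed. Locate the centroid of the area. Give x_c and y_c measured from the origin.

x_c = 114.03 cm, y_c = 55.94 cm

plate: A = 230 × 110 = 25300.00, centroid at (115.00, 55.00).
hole 1: A = −(66 × 27) = -1782.00, centroid at (89.00, 37.50).
hole 2: A = −(56 × 19) = -1064.00, centroid at (179.00, 64.50).
ΣA = 22454.00 cm²
ΣAx_c = (25300.00)(115.00) + (-1782.00)(89.00) + (-1064.00)(179.00) = 2560446.00 cm³
ΣAy_c = (25300.00)(55.00) + (-1782.00)(37.50) + (-1064.00)(64.50) = 1256047.00 cm³
x_c = 2560446.00 / 22454.00 = 114.03 cm
y_c = 1256047.00 / 22454.00 = 55.94 cm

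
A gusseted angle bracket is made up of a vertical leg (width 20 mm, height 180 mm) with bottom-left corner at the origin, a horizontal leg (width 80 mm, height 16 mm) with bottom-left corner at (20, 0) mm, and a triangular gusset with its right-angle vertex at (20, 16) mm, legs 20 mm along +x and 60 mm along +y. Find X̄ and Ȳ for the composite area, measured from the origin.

Part | A | x̄ᵢ | ȳᵢ | A·x̄ᵢ | A·ȳᵢ
vertical leg | 3600.00 | 10.00 | 90.00 | 36000.00 | 324000.00
horizontal leg | 1280.00 | 60.00 | 8.00 | 76800.00 | 10240.00
gusset | 600.00 | 26.67 | 36.00 | 16000.00 | 21600.00
Σ | 5480.00 |  |  | 128800.00 | 355840.00
X̄ = 128800.00 / 5480.00 = 23.50 mm
Ȳ = 355840.00 / 5480.00 = 64.93 mm

X̄ = 23.50 mm, Ȳ = 64.93 mm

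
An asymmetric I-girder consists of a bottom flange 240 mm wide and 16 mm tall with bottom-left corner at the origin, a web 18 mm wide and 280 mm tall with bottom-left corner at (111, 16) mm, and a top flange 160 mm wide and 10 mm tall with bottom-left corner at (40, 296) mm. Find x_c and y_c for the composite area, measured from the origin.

bottom flange: A = 240 × 16 = 3840.00, centroid at (120.00, 8.00).
web: A = 18 × 280 = 5040.00, centroid at (120.00, 156.00).
top flange: A = 160 × 10 = 1600.00, centroid at (120.00, 301.00).
ΣA = 10480.00 mm², ΣAx_c = 1257600.00 mm³, ΣAy_c = 1298560.00 mm³.
x_c = 1257600.00/10480.00 = 120.00 mm; y_c = 1298560.00/10480.00 = 123.91 mm.

x_c = 120.00 mm, y_c = 123.91 mm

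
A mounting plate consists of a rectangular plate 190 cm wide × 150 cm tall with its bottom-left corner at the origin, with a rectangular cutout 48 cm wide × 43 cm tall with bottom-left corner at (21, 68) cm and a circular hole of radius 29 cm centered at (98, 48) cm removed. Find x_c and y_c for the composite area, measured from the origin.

x_c = 99.00 cm, y_c = 76.74 cm

plate: A = 190 × 150 = 28500.00, centroid at (95.00, 75.00).
hole 1: A = −(48 × 43) = -2064.00, centroid at (45.00, 89.50).
hole 2: A = −π·29² = -2642.08, centroid at (98.00, 48.00).
ΣA = 23793.92 cm²
ΣAx_c = (28500.00)(95.00) + (-2064.00)(45.00) + (-2642.08)(98.00) = 2355696.22 cm³
ΣAy_c = (28500.00)(75.00) + (-2064.00)(89.50) + (-2642.08)(48.00) = 1825952.19 cm³
x_c = 2355696.22 / 23793.92 = 99.00 cm
y_c = 1825952.19 / 23793.92 = 76.74 cm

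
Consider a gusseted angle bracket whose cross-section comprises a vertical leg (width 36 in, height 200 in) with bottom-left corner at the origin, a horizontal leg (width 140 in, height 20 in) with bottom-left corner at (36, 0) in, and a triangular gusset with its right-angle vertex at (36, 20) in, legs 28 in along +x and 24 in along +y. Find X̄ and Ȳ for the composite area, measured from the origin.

Part | A | x̄ᵢ | ȳᵢ | A·x̄ᵢ | A·ȳᵢ
vertical leg | 7200.00 | 18.00 | 100.00 | 129600.00 | 720000.00
horizontal leg | 2800.00 | 106.00 | 10.00 | 296800.00 | 28000.00
gusset | 336.00 | 45.33 | 28.00 | 15232.00 | 9408.00
Σ | 10336.00 |  |  | 441632.00 | 757408.00
X̄ = 441632.00 / 10336.00 = 42.73 in
Ȳ = 757408.00 / 10336.00 = 73.28 in

X̄ = 42.73 in, Ȳ = 73.28 in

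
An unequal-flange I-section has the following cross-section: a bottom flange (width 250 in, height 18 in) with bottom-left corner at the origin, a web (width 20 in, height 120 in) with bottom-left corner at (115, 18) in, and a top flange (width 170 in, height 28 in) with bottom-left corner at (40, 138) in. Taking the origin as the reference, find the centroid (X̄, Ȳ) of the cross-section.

bottom flange: A = 250 × 18 = 4500.00, centroid at (125.00, 9.00).
web: A = 20 × 120 = 2400.00, centroid at (125.00, 78.00).
top flange: A = 170 × 28 = 4760.00, centroid at (125.00, 152.00).
ΣA = 11660.00 in², ΣAX̄ = 1457500.00 in³, ΣAȲ = 951220.00 in³.
X̄ = 1457500.00/11660.00 = 125.00 in; Ȳ = 951220.00/11660.00 = 81.58 in.

X̄ = 125.00 in, Ȳ = 81.58 in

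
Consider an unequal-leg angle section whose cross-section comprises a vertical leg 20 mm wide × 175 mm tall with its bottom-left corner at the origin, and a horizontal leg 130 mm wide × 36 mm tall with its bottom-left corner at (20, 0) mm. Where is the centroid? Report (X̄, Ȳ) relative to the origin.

vertical leg: A = 20 × 175 = 3500.00, centroid at (10.00, 87.50).
horizontal leg: A = 130 × 36 = 4680.00, centroid at (85.00, 18.00).
ΣA = 8180.00 mm², ΣAX̄ = 432800.00 mm³, ΣAȲ = 390490.00 mm³.
X̄ = 432800.00/8180.00 = 52.91 mm; Ȳ = 390490.00/8180.00 = 47.74 mm.

X̄ = 52.91 mm, Ȳ = 47.74 mm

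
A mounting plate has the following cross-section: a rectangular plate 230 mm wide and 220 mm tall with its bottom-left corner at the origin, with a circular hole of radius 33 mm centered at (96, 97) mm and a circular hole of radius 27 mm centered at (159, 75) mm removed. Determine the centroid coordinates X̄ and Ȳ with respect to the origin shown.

plate: A = 230 × 220 = 50600.00, centroid at (115.00, 110.00).
hole 1: A = −π·33² = -3421.19, centroid at (96.00, 97.00).
hole 2: A = −π·27² = -2290.22, centroid at (159.00, 75.00).
ΣA = 44888.58 mm², ΣAX̄ = 5126420.19 mm³, ΣAȲ = 5062377.56 mm³.
X̄ = 5126420.19/44888.58 = 114.20 mm; Ȳ = 5062377.56/44888.58 = 112.78 mm.

X̄ = 114.20 mm, Ȳ = 112.78 mm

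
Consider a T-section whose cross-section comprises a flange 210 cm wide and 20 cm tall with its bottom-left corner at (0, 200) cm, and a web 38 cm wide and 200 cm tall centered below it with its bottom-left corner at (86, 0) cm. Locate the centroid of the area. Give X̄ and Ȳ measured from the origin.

Part | A | x̄ᵢ | ȳᵢ | A·x̄ᵢ | A·ȳᵢ
web | 7600.00 | 105.00 | 100.00 | 798000.00 | 760000.00
flange | 4200.00 | 105.00 | 210.00 | 441000.00 | 882000.00
Σ | 11800.00 |  |  | 1239000.00 | 1642000.00
X̄ = 1239000.00 / 11800.00 = 105.00 cm
Ȳ = 1642000.00 / 11800.00 = 139.15 cm

X̄ = 105.00 cm, Ȳ = 139.15 cm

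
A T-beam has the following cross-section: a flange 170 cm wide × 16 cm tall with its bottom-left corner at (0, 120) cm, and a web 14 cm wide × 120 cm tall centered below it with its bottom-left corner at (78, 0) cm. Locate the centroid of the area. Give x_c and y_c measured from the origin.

web: A = 14 × 120 = 1680.00, centroid at (85.00, 60.00).
flange: A = 170 × 16 = 2720.00, centroid at (85.00, 128.00).
ΣA = 4400.00 cm², ΣAx_c = 374000.00 cm³, ΣAy_c = 448960.00 cm³.
x_c = 374000.00/4400.00 = 85.00 cm; y_c = 448960.00/4400.00 = 102.04 cm.

x_c = 85.00 cm, y_c = 102.04 cm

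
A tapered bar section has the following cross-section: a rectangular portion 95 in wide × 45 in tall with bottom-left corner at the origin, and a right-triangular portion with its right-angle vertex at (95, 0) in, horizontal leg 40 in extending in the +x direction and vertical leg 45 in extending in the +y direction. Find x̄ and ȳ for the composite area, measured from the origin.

x̄ = 58.08 in, ȳ = 21.20 in

rectangular portion: A = 95 × 45 = 4275.00, centroid at (47.50, 22.50).
triangular portion: A = ½·40·45 = 900.00, centroid at (108.33, 15.00).
ΣA = 5175.00 in²
ΣAx̄ = (4275.00)(47.50) + (900.00)(108.33) = 300562.50 in³
ΣAȳ = (4275.00)(22.50) + (900.00)(15.00) = 109687.50 in³
x̄ = 300562.50 / 5175.00 = 58.08 in
ȳ = 109687.50 / 5175.00 = 21.20 in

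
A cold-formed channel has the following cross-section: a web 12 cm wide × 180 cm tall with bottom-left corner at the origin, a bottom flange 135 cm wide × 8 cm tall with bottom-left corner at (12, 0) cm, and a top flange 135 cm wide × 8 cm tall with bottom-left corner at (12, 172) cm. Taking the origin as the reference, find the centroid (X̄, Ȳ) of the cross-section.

web: A = 12 × 180 = 2160.00, centroid at (6.00, 90.00).
bottom flange: A = 135 × 8 = 1080.00, centroid at (79.50, 4.00).
top flange: A = 135 × 8 = 1080.00, centroid at (79.50, 176.00).
ΣA = 4320.00 cm²
ΣAX̄ = (2160.00)(6.00) + (1080.00)(79.50) + (1080.00)(79.50) = 184680.00 cm³
ΣAȲ = (2160.00)(90.00) + (1080.00)(4.00) + (1080.00)(176.00) = 388800.00 cm³
X̄ = 184680.00 / 4320.00 = 42.75 cm
Ȳ = 388800.00 / 4320.00 = 90.00 cm

X̄ = 42.75 cm, Ȳ = 90.00 cm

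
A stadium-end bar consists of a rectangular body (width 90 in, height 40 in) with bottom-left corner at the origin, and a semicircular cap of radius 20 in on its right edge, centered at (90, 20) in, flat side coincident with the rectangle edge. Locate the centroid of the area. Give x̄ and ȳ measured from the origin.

Part | A | x̄ᵢ | ȳᵢ | A·x̄ᵢ | A·ȳᵢ
rectangular body | 3600.00 | 45.00 | 20.00 | 162000.00 | 72000.00
semicircular end | 628.32 | 98.49 | 20.00 | 61882.00 | 12566.37
Σ | 4228.32 |  |  | 223882.00 | 84566.37
x̄ = 223882.00 / 4228.32 = 52.95 in
ȳ = 84566.37 / 4228.32 = 20.00 in

x̄ = 52.95 in, ȳ = 20.00 in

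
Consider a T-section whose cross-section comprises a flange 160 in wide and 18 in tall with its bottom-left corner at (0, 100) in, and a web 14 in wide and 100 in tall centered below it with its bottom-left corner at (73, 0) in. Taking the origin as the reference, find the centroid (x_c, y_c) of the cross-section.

x_c = 80.00 in, y_c = 89.70 in

Part | A | x̄ᵢ | ȳᵢ | A·x̄ᵢ | A·ȳᵢ
web | 1400.00 | 80.00 | 50.00 | 112000.00 | 70000.00
flange | 2880.00 | 80.00 | 109.00 | 230400.00 | 313920.00
Σ | 4280.00 |  |  | 342400.00 | 383920.00
x_c = 342400.00 / 4280.00 = 80.00 in
y_c = 383920.00 / 4280.00 = 89.70 in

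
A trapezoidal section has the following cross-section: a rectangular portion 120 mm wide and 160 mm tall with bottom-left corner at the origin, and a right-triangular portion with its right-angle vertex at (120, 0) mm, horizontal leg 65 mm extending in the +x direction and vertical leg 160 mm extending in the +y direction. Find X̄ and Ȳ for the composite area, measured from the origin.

Part | A | x̄ᵢ | ȳᵢ | A·x̄ᵢ | A·ȳᵢ
rectangular portion | 19200.00 | 60.00 | 80.00 | 1152000.00 | 1536000.00
triangular portion | 5200.00 | 141.67 | 53.33 | 736666.67 | 277333.33
Σ | 24400.00 |  |  | 1888666.67 | 1813333.33
X̄ = 1888666.67 / 24400.00 = 77.40 mm
Ȳ = 1813333.33 / 24400.00 = 74.32 mm

X̄ = 77.40 mm, Ȳ = 74.32 mm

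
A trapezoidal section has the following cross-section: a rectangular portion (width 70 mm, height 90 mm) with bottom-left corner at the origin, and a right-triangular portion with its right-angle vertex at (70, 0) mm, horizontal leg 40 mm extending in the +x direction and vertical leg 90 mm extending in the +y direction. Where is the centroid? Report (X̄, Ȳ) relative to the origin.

rectangular portion: A = 70 × 90 = 6300.00, centroid at (35.00, 45.00).
triangular portion: A = ½·40·90 = 1800.00, centroid at (83.33, 30.00).
ΣA = 8100.00 mm²
ΣAX̄ = (6300.00)(35.00) + (1800.00)(83.33) = 370500.00 mm³
ΣAȲ = (6300.00)(45.00) + (1800.00)(30.00) = 337500.00 mm³
X̄ = 370500.00 / 8100.00 = 45.74 mm
Ȳ = 337500.00 / 8100.00 = 41.67 mm

X̄ = 45.74 mm, Ȳ = 41.67 mm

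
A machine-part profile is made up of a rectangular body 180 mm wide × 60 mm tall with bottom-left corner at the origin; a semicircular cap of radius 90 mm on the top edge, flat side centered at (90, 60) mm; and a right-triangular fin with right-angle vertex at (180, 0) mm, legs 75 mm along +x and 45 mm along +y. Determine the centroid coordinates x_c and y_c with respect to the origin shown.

Part | A | x̄ᵢ | ȳᵢ | A·x̄ᵢ | A·ȳᵢ
rectangular body | 10800.00 | 90.00 | 30.00 | 972000.00 | 324000.00
semicircular top | 12723.45 | 90.00 | 98.20 | 1145110.52 | 1249407.01
triangular fin | 1687.50 | 205.00 | 15.00 | 345937.50 | 25312.50
Σ | 25210.95 |  |  | 2463048.02 | 1598719.51
x_c = 2463048.02 / 25210.95 = 97.70 mm
y_c = 1598719.51 / 25210.95 = 63.41 mm

x_c = 97.70 mm, y_c = 63.41 mm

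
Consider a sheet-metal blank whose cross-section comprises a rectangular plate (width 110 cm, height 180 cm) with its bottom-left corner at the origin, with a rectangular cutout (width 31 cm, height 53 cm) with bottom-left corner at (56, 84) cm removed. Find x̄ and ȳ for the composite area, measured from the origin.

plate: A = 110 × 180 = 19800.00, centroid at (55.00, 90.00).
hole: A = −(31 × 53) = -1643.00, centroid at (71.50, 110.50).
ΣA = 18157.00 cm²
ΣAx̄ = (19800.00)(55.00) + (-1643.00)(71.50) = 971525.50 cm³
ΣAȳ = (19800.00)(90.00) + (-1643.00)(110.50) = 1600448.50 cm³
x̄ = 971525.50 / 18157.00 = 53.51 cm
ȳ = 1600448.50 / 18157.00 = 88.14 cm

x̄ = 53.51 cm, ȳ = 88.14 cm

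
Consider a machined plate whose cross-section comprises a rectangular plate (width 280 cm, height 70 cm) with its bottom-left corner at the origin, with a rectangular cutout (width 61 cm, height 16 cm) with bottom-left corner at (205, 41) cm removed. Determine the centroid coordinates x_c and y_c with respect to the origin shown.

Part | A | x̄ᵢ | ȳᵢ | A·x̄ᵢ | A·ȳᵢ
plate | 19600.00 | 140.00 | 35.00 | 2744000.00 | 686000.00
hole | -976.00 | 235.50 | 49.00 | -229848.00 | -47824.00
Σ | 18624.00 |  |  | 2514152.00 | 638176.00
x_c = 2514152.00 / 18624.00 = 135.00 cm
y_c = 638176.00 / 18624.00 = 34.27 cm

x_c = 135.00 cm, y_c = 34.27 cm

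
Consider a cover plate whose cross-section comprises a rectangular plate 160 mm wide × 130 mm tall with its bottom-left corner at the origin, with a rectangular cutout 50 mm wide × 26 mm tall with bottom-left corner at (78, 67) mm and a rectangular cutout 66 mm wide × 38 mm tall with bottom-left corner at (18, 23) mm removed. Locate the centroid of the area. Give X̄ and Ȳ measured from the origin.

X̄ = 82.52 mm, Ȳ = 67.25 mm

Part | A | x̄ᵢ | ȳᵢ | A·x̄ᵢ | A·ȳᵢ
plate | 20800.00 | 80.00 | 65.00 | 1664000.00 | 1352000.00
hole 1 | -1300.00 | 103.00 | 80.00 | -133900.00 | -104000.00
hole 2 | -2508.00 | 51.00 | 42.00 | -127908.00 | -105336.00
Σ | 16992.00 |  |  | 1402192.00 | 1142664.00
X̄ = 1402192.00 / 16992.00 = 82.52 mm
Ȳ = 1142664.00 / 16992.00 = 67.25 mm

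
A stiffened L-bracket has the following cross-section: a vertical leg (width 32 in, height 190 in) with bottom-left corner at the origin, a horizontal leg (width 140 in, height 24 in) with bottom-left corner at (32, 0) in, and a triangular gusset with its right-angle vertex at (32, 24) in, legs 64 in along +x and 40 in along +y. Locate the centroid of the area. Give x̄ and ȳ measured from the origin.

vertical leg: A = 32 × 190 = 6080.00, centroid at (16.00, 95.00).
horizontal leg: A = 140 × 24 = 3360.00, centroid at (102.00, 12.00).
gusset: A = ½·64·40 = 1280.00, centroid at (53.33, 37.33).
ΣA = 10720.00 in²
ΣAx̄ = (6080.00)(16.00) + (3360.00)(102.00) + (1280.00)(53.33) = 508266.67 in³
ΣAȳ = (6080.00)(95.00) + (3360.00)(12.00) + (1280.00)(37.33) = 665706.67 in³
x̄ = 508266.67 / 10720.00 = 47.41 in
ȳ = 665706.67 / 10720.00 = 62.10 in

x̄ = 47.41 in, ȳ = 62.10 in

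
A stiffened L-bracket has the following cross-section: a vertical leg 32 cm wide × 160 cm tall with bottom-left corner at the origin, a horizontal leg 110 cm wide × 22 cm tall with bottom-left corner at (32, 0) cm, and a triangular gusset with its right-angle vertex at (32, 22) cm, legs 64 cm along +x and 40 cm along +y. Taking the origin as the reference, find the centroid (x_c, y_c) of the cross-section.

x_c = 40.90 cm, y_c = 54.59 cm

Part | A | x̄ᵢ | ȳᵢ | A·x̄ᵢ | A·ȳᵢ
vertical leg | 5120.00 | 16.00 | 80.00 | 81920.00 | 409600.00
horizontal leg | 2420.00 | 87.00 | 11.00 | 210540.00 | 26620.00
gusset | 1280.00 | 53.33 | 35.33 | 68266.67 | 45226.67
Σ | 8820.00 |  |  | 360726.67 | 481446.67
x_c = 360726.67 / 8820.00 = 40.90 cm
y_c = 481446.67 / 8820.00 = 54.59 cm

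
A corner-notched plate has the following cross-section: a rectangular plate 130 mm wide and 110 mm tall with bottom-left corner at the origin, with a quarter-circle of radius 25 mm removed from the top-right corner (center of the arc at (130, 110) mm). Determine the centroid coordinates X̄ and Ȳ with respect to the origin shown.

X̄ = 63.07 mm, Ȳ = 53.42 mm

plate: A = 130 × 110 = 14300.00, centroid at (65.00, 55.00).
removed quarter-circle: A = −¼π·25² = -490.87, centroid at (119.39, 99.39).
ΣA = 13809.13 mm², ΣAX̄ = 870894.73 mm³, ΣAȲ = 737712.21 mm³.
X̄ = 870894.73/13809.13 = 63.07 mm; Ȳ = 737712.21/13809.13 = 53.42 mm.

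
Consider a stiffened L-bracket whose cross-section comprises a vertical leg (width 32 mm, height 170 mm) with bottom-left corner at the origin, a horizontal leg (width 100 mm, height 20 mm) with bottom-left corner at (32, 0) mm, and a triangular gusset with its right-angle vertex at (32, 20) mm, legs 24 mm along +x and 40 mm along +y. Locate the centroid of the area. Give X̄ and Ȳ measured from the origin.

vertical leg: A = 32 × 170 = 5440.00, centroid at (16.00, 85.00).
horizontal leg: A = 100 × 20 = 2000.00, centroid at (82.00, 10.00).
gusset: A = ½·24·40 = 480.00, centroid at (40.00, 33.33).
ΣA = 7920.00 mm², ΣAX̄ = 270240.00 mm³, ΣAȲ = 498400.00 mm³.
X̄ = 270240.00/7920.00 = 34.12 mm; Ȳ = 498400.00/7920.00 = 62.93 mm.

X̄ = 34.12 mm, Ȳ = 62.93 mm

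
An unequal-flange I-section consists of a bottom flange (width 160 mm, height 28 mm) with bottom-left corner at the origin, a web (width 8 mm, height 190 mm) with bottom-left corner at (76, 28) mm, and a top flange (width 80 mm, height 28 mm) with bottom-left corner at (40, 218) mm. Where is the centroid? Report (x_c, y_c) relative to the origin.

bottom flange: A = 160 × 28 = 4480.00, centroid at (80.00, 14.00).
web: A = 8 × 190 = 1520.00, centroid at (80.00, 123.00).
top flange: A = 80 × 28 = 2240.00, centroid at (80.00, 232.00).
ΣA = 8240.00 mm², ΣAx_c = 659200.00 mm³, ΣAy_c = 769360.00 mm³.
x_c = 659200.00/8240.00 = 80.00 mm; y_c = 769360.00/8240.00 = 93.37 mm.

x_c = 80.00 mm, y_c = 93.37 mm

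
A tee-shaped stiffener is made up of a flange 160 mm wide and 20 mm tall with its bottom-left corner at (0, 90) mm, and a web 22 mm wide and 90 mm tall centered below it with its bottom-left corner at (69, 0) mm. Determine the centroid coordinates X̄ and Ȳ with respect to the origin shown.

X̄ = 80.00 mm, Ȳ = 78.98 mm

web: A = 22 × 90 = 1980.00, centroid at (80.00, 45.00).
flange: A = 160 × 20 = 3200.00, centroid at (80.00, 100.00).
ΣA = 5180.00 mm², ΣAX̄ = 414400.00 mm³, ΣAȲ = 409100.00 mm³.
X̄ = 414400.00/5180.00 = 80.00 mm; Ȳ = 409100.00/5180.00 = 78.98 mm.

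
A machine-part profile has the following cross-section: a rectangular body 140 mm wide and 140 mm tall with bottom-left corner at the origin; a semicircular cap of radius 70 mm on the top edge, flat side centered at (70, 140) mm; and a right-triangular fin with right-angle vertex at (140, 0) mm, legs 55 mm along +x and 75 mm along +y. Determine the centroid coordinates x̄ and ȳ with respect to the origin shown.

Part | A | x̄ᵢ | ȳᵢ | A·x̄ᵢ | A·ȳᵢ
rectangular body | 19600.00 | 70.00 | 70.00 | 1372000.00 | 1372000.00
semicircular top | 7696.90 | 70.00 | 169.71 | 538783.14 | 1306232.95
triangular fin | 2062.50 | 158.33 | 25.00 | 326562.50 | 51562.50
Σ | 29359.40 |  |  | 2237345.64 | 2729795.45
x̄ = 2237345.64 / 29359.40 = 76.21 mm
ȳ = 2729795.45 / 29359.40 = 92.98 mm

x̄ = 76.21 mm, ȳ = 92.98 mm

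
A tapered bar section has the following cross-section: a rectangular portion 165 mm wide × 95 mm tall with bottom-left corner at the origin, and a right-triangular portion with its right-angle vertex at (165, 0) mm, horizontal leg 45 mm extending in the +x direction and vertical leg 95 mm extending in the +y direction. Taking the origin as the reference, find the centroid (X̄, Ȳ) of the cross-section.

Part | A | x̄ᵢ | ȳᵢ | A·x̄ᵢ | A·ȳᵢ
rectangular portion | 15675.00 | 82.50 | 47.50 | 1293187.50 | 744562.50
triangular portion | 2137.50 | 180.00 | 31.67 | 384750.00 | 67687.50
Σ | 17812.50 |  |  | 1677937.50 | 812250.00
X̄ = 1677937.50 / 17812.50 = 94.20 mm
Ȳ = 812250.00 / 17812.50 = 45.60 mm

X̄ = 94.20 mm, Ȳ = 45.60 mm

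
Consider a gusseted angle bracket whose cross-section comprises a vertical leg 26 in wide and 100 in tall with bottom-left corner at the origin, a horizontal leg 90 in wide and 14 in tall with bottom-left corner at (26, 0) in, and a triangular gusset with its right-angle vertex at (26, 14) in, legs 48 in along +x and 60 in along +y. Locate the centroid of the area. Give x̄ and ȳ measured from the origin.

vertical leg: A = 26 × 100 = 2600.00, centroid at (13.00, 50.00).
horizontal leg: A = 90 × 14 = 1260.00, centroid at (71.00, 7.00).
gusset: A = ½·48·60 = 1440.00, centroid at (42.00, 34.00).
ΣA = 5300.00 in², ΣAx̄ = 183740.00 in³, ΣAȳ = 187780.00 in³.
x̄ = 183740.00/5300.00 = 34.67 in; ȳ = 187780.00/5300.00 = 35.43 in.

x̄ = 34.67 in, ȳ = 35.43 in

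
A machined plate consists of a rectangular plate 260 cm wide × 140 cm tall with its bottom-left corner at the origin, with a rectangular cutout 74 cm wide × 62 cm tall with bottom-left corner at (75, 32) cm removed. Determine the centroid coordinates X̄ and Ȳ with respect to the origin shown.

X̄ = 132.60 cm, Ȳ = 71.01 cm

Part | A | x̄ᵢ | ȳᵢ | A·x̄ᵢ | A·ȳᵢ
plate | 36400.00 | 130.00 | 70.00 | 4732000.00 | 2548000.00
hole | -4588.00 | 112.00 | 63.00 | -513856.00 | -289044.00
Σ | 31812.00 |  |  | 4218144.00 | 2258956.00
X̄ = 4218144.00 / 31812.00 = 132.60 cm
Ȳ = 2258956.00 / 31812.00 = 71.01 cm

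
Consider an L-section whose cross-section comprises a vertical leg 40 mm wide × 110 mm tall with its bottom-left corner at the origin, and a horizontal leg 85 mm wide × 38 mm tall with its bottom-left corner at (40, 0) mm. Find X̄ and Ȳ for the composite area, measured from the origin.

vertical leg: A = 40 × 110 = 4400.00, centroid at (20.00, 55.00).
horizontal leg: A = 85 × 38 = 3230.00, centroid at (82.50, 19.00).
ΣA = 7630.00 mm²
ΣAX̄ = (4400.00)(20.00) + (3230.00)(82.50) = 354475.00 mm³
ΣAȲ = (4400.00)(55.00) + (3230.00)(19.00) = 303370.00 mm³
X̄ = 354475.00 / 7630.00 = 46.46 mm
Ȳ = 303370.00 / 7630.00 = 39.76 mm

X̄ = 46.46 mm, Ȳ = 39.76 mm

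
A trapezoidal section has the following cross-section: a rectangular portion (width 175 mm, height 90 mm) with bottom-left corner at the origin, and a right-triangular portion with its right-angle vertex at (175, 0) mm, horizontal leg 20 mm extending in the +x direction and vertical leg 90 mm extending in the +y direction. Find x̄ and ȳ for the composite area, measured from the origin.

x̄ = 92.59 mm, ȳ = 44.19 mm

rectangular portion: A = 175 × 90 = 15750.00, centroid at (87.50, 45.00).
triangular portion: A = ½·20·90 = 900.00, centroid at (181.67, 30.00).
ΣA = 16650.00 mm²
ΣAx̄ = (15750.00)(87.50) + (900.00)(181.67) = 1541625.00 mm³
ΣAȳ = (15750.00)(45.00) + (900.00)(30.00) = 735750.00 mm³
x̄ = 1541625.00 / 16650.00 = 92.59 mm
ȳ = 735750.00 / 16650.00 = 44.19 mm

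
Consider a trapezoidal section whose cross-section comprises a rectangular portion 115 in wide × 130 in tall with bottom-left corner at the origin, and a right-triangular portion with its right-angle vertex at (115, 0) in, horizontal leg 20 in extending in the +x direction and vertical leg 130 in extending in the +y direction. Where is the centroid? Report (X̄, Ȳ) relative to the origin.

Part | A | x̄ᵢ | ȳᵢ | A·x̄ᵢ | A·ȳᵢ
rectangular portion | 14950.00 | 57.50 | 65.00 | 859625.00 | 971750.00
triangular portion | 1300.00 | 121.67 | 43.33 | 158166.67 | 56333.33
Σ | 16250.00 |  |  | 1017791.67 | 1028083.33
X̄ = 1017791.67 / 16250.00 = 62.63 in
Ȳ = 1028083.33 / 16250.00 = 63.27 in

X̄ = 62.63 in, Ȳ = 63.27 in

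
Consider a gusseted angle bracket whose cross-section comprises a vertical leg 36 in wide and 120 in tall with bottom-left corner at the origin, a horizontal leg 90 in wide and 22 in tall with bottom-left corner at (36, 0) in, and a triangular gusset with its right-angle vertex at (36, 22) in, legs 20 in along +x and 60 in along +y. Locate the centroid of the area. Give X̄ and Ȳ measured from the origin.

vertical leg: A = 36 × 120 = 4320.00, centroid at (18.00, 60.00).
horizontal leg: A = 90 × 22 = 1980.00, centroid at (81.00, 11.00).
gusset: A = ½·20·60 = 600.00, centroid at (42.67, 42.00).
ΣA = 6900.00 in²
ΣAX̄ = (4320.00)(18.00) + (1980.00)(81.00) + (600.00)(42.67) = 263740.00 in³
ΣAȲ = (4320.00)(60.00) + (1980.00)(11.00) + (600.00)(42.00) = 306180.00 in³
X̄ = 263740.00 / 6900.00 = 38.22 in
Ȳ = 306180.00 / 6900.00 = 44.37 in

X̄ = 38.22 in, Ȳ = 44.37 in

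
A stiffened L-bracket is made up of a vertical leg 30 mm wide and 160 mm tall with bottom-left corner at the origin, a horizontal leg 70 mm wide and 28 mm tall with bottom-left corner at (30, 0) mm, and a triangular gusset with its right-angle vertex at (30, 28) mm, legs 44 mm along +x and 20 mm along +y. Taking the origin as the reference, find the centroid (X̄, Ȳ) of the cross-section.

X̄ = 30.42 mm, Ȳ = 59.26 mm

vertical leg: A = 30 × 160 = 4800.00, centroid at (15.00, 80.00).
horizontal leg: A = 70 × 28 = 1960.00, centroid at (65.00, 14.00).
gusset: A = ½·44·20 = 440.00, centroid at (44.67, 34.67).
ΣA = 7200.00 mm²
ΣAX̄ = (4800.00)(15.00) + (1960.00)(65.00) + (440.00)(44.67) = 219053.33 mm³
ΣAȲ = (4800.00)(80.00) + (1960.00)(14.00) + (440.00)(34.67) = 426693.33 mm³
X̄ = 219053.33 / 7200.00 = 30.42 mm
Ȳ = 426693.33 / 7200.00 = 59.26 mm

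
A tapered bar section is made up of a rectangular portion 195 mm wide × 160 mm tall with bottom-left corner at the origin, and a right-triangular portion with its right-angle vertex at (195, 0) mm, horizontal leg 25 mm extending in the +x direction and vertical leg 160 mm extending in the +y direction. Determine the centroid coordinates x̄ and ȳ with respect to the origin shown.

x̄ = 103.88 mm, ȳ = 78.39 mm

rectangular portion: A = 195 × 160 = 31200.00, centroid at (97.50, 80.00).
triangular portion: A = ½·25·160 = 2000.00, centroid at (203.33, 53.33).
ΣA = 33200.00 mm², ΣAx̄ = 3448666.67 mm³, ΣAȳ = 2602666.67 mm³.
x̄ = 3448666.67/33200.00 = 103.88 mm; ȳ = 2602666.67/33200.00 = 78.39 mm.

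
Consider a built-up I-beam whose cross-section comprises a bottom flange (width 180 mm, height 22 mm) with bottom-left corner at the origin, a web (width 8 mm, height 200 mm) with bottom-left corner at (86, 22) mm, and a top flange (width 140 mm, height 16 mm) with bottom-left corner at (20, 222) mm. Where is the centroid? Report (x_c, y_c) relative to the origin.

x_c = 90.00 mm, y_c = 96.66 mm

Part | A | x̄ᵢ | ȳᵢ | A·x̄ᵢ | A·ȳᵢ
bottom flange | 3960.00 | 90.00 | 11.00 | 356400.00 | 43560.00
web | 1600.00 | 90.00 | 122.00 | 144000.00 | 195200.00
top flange | 2240.00 | 90.00 | 230.00 | 201600.00 | 515200.00
Σ | 7800.00 |  |  | 702000.00 | 753960.00
x_c = 702000.00 / 7800.00 = 90.00 mm
y_c = 753960.00 / 7800.00 = 96.66 mm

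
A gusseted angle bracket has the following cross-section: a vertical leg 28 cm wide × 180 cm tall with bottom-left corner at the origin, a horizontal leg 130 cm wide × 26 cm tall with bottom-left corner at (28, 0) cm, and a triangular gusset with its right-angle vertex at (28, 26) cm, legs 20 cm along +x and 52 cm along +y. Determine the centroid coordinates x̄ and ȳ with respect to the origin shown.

x̄ = 45.07 cm, ȳ = 58.17 cm

Part | A | x̄ᵢ | ȳᵢ | A·x̄ᵢ | A·ȳᵢ
vertical leg | 5040.00 | 14.00 | 90.00 | 70560.00 | 453600.00
horizontal leg | 3380.00 | 93.00 | 13.00 | 314340.00 | 43940.00
gusset | 520.00 | 34.67 | 43.33 | 18026.67 | 22533.33
Σ | 8940.00 |  |  | 402926.67 | 520073.33
x̄ = 402926.67 / 8940.00 = 45.07 cm
ȳ = 520073.33 / 8940.00 = 58.17 cm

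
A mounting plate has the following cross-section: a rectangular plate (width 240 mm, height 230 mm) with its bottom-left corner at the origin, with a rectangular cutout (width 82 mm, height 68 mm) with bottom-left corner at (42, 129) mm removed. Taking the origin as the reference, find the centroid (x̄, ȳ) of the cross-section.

x̄ = 124.16 mm, ȳ = 109.61 mm

plate: A = 240 × 230 = 55200.00, centroid at (120.00, 115.00).
hole: A = −(82 × 68) = -5576.00, centroid at (83.00, 163.00).
ΣA = 49624.00 mm², ΣAx̄ = 6161192.00 mm³, ΣAȳ = 5439112.00 mm³.
x̄ = 6161192.00/49624.00 = 124.16 mm; ȳ = 5439112.00/49624.00 = 109.61 mm.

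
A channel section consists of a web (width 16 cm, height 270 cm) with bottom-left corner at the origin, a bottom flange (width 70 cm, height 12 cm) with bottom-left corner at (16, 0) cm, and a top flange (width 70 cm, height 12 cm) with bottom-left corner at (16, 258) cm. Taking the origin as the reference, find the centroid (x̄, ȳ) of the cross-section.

x̄ = 20.04 cm, ȳ = 135.00 cm

web: A = 16 × 270 = 4320.00, centroid at (8.00, 135.00).
bottom flange: A = 70 × 12 = 840.00, centroid at (51.00, 6.00).
top flange: A = 70 × 12 = 840.00, centroid at (51.00, 264.00).
ΣA = 6000.00 cm², ΣAx̄ = 120240.00 cm³, ΣAȳ = 810000.00 cm³.
x̄ = 120240.00/6000.00 = 20.04 cm; ȳ = 810000.00/6000.00 = 135.00 cm.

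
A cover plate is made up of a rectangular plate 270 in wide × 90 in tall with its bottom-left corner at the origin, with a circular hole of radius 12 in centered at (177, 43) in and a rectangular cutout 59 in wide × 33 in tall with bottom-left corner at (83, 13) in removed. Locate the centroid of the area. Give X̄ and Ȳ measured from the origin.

X̄ = 136.13 in, Ȳ = 46.42 in

Part | A | x̄ᵢ | ȳᵢ | A·x̄ᵢ | A·ȳᵢ
plate | 24300.00 | 135.00 | 45.00 | 3280500.00 | 1093500.00
hole 1 | -452.39 | 177.00 | 43.00 | -80072.91 | -19452.74
hole 2 | -1947.00 | 112.50 | 29.50 | -219037.50 | -57436.50
Σ | 21900.61 |  |  | 2981389.59 | 1016610.76
X̄ = 2981389.59 / 21900.61 = 136.13 in
Ȳ = 1016610.76 / 21900.61 = 46.42 in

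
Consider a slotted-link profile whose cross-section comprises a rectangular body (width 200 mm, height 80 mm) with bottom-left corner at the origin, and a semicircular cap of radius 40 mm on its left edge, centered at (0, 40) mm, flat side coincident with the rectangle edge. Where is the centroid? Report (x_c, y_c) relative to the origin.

rectangular body: A = 200 × 80 = 16000.00, centroid at (100.00, 40.00).
semicircular end: A = ½π·40² = 2513.27, centroid at (-16.98, 40.00).
ΣA = 18513.27 mm²
ΣAx_c = (16000.00)(100.00) + (2513.27)(-16.98) = 1557333.33 mm³
ΣAy_c = (16000.00)(40.00) + (2513.27)(40.00) = 740530.96 mm³
x_c = 1557333.33 / 18513.27 = 84.12 mm
y_c = 740530.96 / 18513.27 = 40.00 mm

x_c = 84.12 mm, y_c = 40.00 mm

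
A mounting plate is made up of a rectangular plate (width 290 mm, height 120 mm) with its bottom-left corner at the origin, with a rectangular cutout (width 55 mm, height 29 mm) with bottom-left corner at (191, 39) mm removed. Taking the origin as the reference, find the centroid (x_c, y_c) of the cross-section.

x_c = 141.47 mm, y_c = 60.31 mm

plate: A = 290 × 120 = 34800.00, centroid at (145.00, 60.00).
hole: A = −(55 × 29) = -1595.00, centroid at (218.50, 53.50).
ΣA = 33205.00 mm²
ΣAx_c = (34800.00)(145.00) + (-1595.00)(218.50) = 4697492.50 mm³
ΣAy_c = (34800.00)(60.00) + (-1595.00)(53.50) = 2002667.50 mm³
x_c = 4697492.50 / 33205.00 = 141.47 mm
y_c = 2002667.50 / 33205.00 = 60.31 mm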